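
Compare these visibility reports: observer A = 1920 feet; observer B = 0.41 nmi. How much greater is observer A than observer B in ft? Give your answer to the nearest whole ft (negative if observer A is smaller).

observer B: 0.41 nmi = 2491.21 ft.
Difference: 1920.00 − 2491.21 = -571 ft.

-571 ft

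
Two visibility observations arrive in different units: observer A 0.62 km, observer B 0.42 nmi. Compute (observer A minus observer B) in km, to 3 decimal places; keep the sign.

observer B: 0.42 nmi = 0.77784 km.
Difference: 0.62000 − 0.77784 = -0.158 km.

-0.158 km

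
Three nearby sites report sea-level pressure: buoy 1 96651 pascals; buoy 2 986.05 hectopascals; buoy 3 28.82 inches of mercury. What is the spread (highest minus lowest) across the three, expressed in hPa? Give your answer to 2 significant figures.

20 hPa

buoy 1: 96651 Pa = 966.51 hPa.
buoy 3: 28.82 inHg = 975.96 hPa.
Spread: 986.05 − 966.51 = 20 hPa.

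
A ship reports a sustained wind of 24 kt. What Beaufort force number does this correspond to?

Beaufort force 6

24 kt lies in the Beaufort 6 band (strong breeze, 22–27 kt).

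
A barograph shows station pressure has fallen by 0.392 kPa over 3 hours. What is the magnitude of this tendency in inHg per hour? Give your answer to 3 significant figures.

0.392 kPa / 3 h × 0.2953 inHg/kPa = 0.0386 inHg/h.

0.0386 inHg per hour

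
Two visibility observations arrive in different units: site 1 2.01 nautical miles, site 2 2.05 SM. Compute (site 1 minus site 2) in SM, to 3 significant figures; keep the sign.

site 1: 2.01 nmi = 2.31307 SM.
Difference: 2.31307 − 2.05000 = 0.263 SM.

0.263 SM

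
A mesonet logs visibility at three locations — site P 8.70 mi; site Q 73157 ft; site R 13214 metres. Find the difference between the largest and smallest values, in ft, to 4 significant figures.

29800 ft

site P: 8.70 SM = 45936.00 ft.
site R: 13214 m = 43353.02 ft.
Spread: 73157.00 − 43353.02 = 29800 ft.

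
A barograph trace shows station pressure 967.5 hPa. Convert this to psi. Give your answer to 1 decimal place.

1 hPa = 0.0145038 psi, so 967.5 × 0.0145038 = 14.0 psi.

14.0 psi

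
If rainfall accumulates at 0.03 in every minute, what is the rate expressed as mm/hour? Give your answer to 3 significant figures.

0.03 in/minute × 25.4 mm/in × 60 minute/hour = 45.7 mm/hour.

45.7 mm/hour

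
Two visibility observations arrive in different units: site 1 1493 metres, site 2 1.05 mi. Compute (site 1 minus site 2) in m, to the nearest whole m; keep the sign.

-197 m

site 2: 1.05 SM = 1689.81 m.
Difference: 1493.00 − 1689.81 = -197 m.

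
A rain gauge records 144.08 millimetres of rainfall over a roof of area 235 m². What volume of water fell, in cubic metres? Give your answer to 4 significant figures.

1 mm over 1 m² is 1 L, so volume = 144.08 × 235 = 33858.8 L = 33.86 m³.

33.86 cubic metres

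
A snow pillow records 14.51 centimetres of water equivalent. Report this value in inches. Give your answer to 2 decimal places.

1 cm = 0.393701 in, so 14.51 × 0.393701 = 5.71 in.

5.71 in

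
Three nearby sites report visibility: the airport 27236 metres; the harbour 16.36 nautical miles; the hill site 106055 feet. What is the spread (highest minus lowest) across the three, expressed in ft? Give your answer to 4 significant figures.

16700 ft

the airport: 27236 m = 89356.96 ft.
the harbour: 16.36 nmi = 99405.25 ft.
Spread: 106055.00 − 89356.96 = 16700 ft.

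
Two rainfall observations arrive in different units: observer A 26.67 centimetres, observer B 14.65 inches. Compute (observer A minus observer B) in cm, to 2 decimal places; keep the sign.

observer B: 14.65 in = 37.2110 cm.
Difference: 26.6700 − 37.2110 = -10.54 cm.

-10.54 cm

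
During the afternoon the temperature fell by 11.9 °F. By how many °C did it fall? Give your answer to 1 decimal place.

6.6 °C

Converting a difference, only the 9/5 scale factor applies: Δ°C = 11.9 × 0.5556 = 6.6 °C.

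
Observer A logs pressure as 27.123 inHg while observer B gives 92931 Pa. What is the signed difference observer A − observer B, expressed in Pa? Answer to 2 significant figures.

observer A: 27.123 inHg = 91849.03 Pa.
Difference: 91849.03 − 92931.00 = -1100 Pa.

-1100 Pa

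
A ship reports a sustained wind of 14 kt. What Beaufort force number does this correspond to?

14 kt lies in the Beaufort 4 band (moderate breeze, 11–16 kt).

Beaufort force 4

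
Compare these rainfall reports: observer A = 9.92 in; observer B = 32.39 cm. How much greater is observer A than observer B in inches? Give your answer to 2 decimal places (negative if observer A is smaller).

observer B: 32.39 cm = 12.7520 in.
Difference: 9.9200 − 12.7520 = -2.83 in.

-2.83 in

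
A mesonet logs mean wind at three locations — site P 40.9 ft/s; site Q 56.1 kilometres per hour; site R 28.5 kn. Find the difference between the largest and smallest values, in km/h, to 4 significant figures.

11.22 km/h

site P: 40.9 ft/s = 44.8788 km/h.
site R: 28.5 kt = 52.7820 km/h.
Spread: 56.1000 − 44.8788 = 11.22 km/h.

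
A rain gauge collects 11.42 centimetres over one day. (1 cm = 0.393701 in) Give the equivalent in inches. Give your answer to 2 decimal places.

4.50 in

1 cm = 0.393701 in, so 11.42 × 0.393701 = 4.50 in.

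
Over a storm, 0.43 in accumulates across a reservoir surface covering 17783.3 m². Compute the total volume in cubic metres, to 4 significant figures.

194.2 cubic metres

Depth: 0.43 in × 25.4 = 10.922 mm.
1 mm over 1 m² is 1 L, so volume = 10.922 × 17783.3 = 194229.2 L = 194.2 m³.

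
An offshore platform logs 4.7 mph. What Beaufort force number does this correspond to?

Beaufort force 2

4.7 mph = 2.1 m/s, which is Beaufort 2 (light breeze, 1.6–3.3 m/s).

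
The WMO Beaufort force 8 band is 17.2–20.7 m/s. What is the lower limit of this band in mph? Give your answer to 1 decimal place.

38.5 mph

17.2–20.7 m/s × 2.237 = 38.5–46.3 mph.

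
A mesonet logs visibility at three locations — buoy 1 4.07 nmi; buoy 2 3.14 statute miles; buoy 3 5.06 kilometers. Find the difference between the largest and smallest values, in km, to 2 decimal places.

buoy 1: 4.07 nmi = 7.5376 km.
buoy 2: 3.14 SM = 5.0533 km.
Spread: 7.5376 − 5.0533 = 2.48 km.

2.48 km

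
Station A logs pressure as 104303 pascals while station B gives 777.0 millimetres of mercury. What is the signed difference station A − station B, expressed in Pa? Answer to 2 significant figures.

710 Pa

station B: 777.0 mmHg = 103591.50 Pa.
Difference: 104303.00 − 103591.50 = 710 Pa.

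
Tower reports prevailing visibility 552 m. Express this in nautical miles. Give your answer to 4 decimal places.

0.2981 nmi

1 m = 0.000539957 nmi, so 552 × 0.000539957 = 0.2981 nmi.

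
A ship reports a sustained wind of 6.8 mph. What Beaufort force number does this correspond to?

6.8 mph = 3.0 m/s, which is Beaufort 2 (light breeze, 1.6–3.3 m/s).

Beaufort force 2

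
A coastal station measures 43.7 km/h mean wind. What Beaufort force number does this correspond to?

43.7 km/h = 12.1 m/s, which is Beaufort 6 (strong breeze, 10.8–13.8 m/s).

Beaufort force 6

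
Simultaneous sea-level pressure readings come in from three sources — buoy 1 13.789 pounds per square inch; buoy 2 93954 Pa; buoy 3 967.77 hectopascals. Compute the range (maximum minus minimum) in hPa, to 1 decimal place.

buoy 1: 13.789 psi = 950.718 hPa.
buoy 2: 93954 Pa = 939.540 hPa.
Spread: 967.770 − 939.540 = 28.2 hPa.

28.2 hPa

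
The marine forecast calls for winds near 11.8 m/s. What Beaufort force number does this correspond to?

Beaufort force 6

11.8 m/s lies in the Beaufort 6 band (strong breeze, 10.8–13.8 m/s).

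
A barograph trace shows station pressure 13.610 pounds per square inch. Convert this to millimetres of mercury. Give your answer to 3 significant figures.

704 mmHg

1 psi = 51.7149 mmHg, so 13.610 × 51.7149 = 704 mmHg.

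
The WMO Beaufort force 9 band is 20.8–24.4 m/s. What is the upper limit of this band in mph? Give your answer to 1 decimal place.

54.6 mph

20.8–24.4 m/s × 2.237 = 46.5–54.6 mph.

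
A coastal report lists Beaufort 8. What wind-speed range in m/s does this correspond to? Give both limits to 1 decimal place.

17.2 to 20.7 m/s

Beaufort 8 (gale) spans 17.2–20.7 m/s.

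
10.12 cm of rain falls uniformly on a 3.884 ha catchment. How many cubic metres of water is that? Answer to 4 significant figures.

Depth: 10.12 cm × 10 = 101.2 mm.
Area: 3.884 ha = 38840 m².
1 mm over 1 m² is 1 L, so volume = 101.2 × 38840 = 3930608 L = 3931 m³.

3931 cubic metres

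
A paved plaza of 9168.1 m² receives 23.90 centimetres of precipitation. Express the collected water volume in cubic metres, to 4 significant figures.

2191 cubic metres

Depth: 23.90 cm × 10 = 239 mm.
1 mm over 1 m² is 1 L, so volume = 239 × 9168.1 = 2191175.9 L = 2191 m³.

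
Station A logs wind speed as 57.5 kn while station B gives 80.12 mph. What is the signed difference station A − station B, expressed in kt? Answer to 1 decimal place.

-12.1 kt

station B: 80.12 mph = 69.622 kt.
Difference: 57.500 − 69.622 = -12.1 kt.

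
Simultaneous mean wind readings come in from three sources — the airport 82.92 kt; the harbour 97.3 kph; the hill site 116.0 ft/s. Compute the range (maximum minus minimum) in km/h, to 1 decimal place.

56.3 km/h

the airport: 82.92 kt = 153.568 km/h.
the hill site: 116.0 ft/s = 127.284 km/h.
Spread: 153.568 − 97.300 = 56.3 km/h.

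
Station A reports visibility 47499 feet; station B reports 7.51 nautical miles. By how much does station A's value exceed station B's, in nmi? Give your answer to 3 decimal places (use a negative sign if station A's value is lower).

0.307 nmi

station A: 47499 ft = 7.81733 nmi.
Difference: 7.81733 − 7.51000 = 0.307 nmi.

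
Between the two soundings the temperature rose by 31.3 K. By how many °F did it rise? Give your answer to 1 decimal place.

56.3 °F

Converting a difference, only the 9/5 scale factor applies: Δ°F = 31.3 × 1.8 = 56.3 °F.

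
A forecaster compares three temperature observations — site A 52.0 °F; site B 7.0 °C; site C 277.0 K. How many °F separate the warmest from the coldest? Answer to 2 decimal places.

13.07 °F

site A: 52.0 °F = 11.111 °C.
site C: 277.0 K = 3.850 °C.
Spread: 11.111 − 3.850 = 7.261 °C = 13.07 °F.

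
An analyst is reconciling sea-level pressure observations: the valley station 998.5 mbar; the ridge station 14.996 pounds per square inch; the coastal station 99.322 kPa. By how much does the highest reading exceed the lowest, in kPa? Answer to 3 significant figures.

4.07 kPa

the valley station: 998.5 mb = 99.8500 kPa.
the ridge station: 14.996 psi = 103.3938 kPa.
Spread: 103.3938 − 99.3220 = 4.07 kPa.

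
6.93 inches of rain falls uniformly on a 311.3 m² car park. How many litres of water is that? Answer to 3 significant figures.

54800 litres

Depth: 6.93 in × 25.4 = 176.022 mm.
1 mm over 1 m² is 1 L, so volume = 176.022 × 311.3 = 54795.649 L ≈ 54800 L.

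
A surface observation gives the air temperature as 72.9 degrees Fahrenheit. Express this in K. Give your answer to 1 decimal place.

First to °C: 22.72 °C.
Then to K: 295.9 K.

295.9 K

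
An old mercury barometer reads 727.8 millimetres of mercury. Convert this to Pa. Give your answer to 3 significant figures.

1 mmHg = 133.322 Pa, so 727.8 × 133.322 = 97000 Pa.

97000 Pa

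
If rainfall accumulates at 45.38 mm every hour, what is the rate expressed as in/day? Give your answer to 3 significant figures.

45.38 mm/hour × 0.0393701 in/mm × 24 hour/day = 42.9 in/day.

42.9 in/day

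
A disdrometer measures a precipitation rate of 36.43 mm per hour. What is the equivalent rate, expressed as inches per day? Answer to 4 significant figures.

36.43 mm/hour × 0.0393701 in/mm × 24 hour/day = 34.42 in/day.

34.42 in/day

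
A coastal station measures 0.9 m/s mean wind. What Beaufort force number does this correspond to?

Beaufort force 1

0.9 m/s lies in the Beaufort 1 band (light air, 0.3–1.5 m/s).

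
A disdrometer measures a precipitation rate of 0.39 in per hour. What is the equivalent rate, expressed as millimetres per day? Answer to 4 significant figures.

0.39 in/hour × 25.4 mm/in × 24 hour/day = 237.7 mm/day.

237.7 mm/day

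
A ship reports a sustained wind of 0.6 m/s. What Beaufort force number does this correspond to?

Beaufort force 1

0.6 m/s lies in the Beaufort 1 band (light air, 0.3–1.5 m/s).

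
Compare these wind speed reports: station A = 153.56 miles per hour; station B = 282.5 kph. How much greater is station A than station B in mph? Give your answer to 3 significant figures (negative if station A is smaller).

station B: 282.5 km/h = 175.537 mph.
Difference: 153.560 − 175.537 = -22.0 mph.

-22.0 mph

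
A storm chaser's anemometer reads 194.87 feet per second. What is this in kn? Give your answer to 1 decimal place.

115.5 kt

1 ft/s = 0.592484 kt, so 194.87 × 0.592484 = 115.5 kt.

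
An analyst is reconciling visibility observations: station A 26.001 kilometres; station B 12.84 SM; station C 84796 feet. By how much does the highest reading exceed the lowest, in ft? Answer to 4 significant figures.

station A: 26.001 km = 85305.12 ft.
station B: 12.84 SM = 67795.20 ft.
Spread: 85305.12 − 67795.20 = 17510 ft.

17510 ft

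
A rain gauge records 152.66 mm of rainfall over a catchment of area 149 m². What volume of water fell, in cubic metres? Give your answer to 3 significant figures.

22.7 cubic metres

1 mm over 1 m² is 1 L, so volume = 152.66 × 149 = 22746.34 L = 22.7 m³.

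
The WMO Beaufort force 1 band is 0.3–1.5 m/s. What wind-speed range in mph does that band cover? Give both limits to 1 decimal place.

0.7 to 3.4 mph

0.3–1.5 m/s × 2.237 = 0.7–3.4 mph.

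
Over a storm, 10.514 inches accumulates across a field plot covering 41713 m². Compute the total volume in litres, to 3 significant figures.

Depth: 10.514 in × 25.4 = 267.0556 mm.
1 mm over 1 m² is 1 L, so volume = 267.0556 × 41713 = 11139690 L ≈ 11100000 L.

11100000 litres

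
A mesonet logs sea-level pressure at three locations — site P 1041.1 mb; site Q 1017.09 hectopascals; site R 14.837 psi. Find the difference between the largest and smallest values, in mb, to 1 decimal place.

24.0 mb

site Q: 1017.09 hPa = 1017.090 mb.
site R: 14.837 psi = 1022.975 mb.
Spread: 1041.100 − 1017.090 = 24.0 mb.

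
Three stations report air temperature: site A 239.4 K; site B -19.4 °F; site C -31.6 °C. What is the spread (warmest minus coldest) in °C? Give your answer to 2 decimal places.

5.19 °C

site A: 239.4 K = -33.750 °C.
site B: -19.4 °F = -28.556 °C.
Spread: (-28.556) − (-33.750) = 5.194 °C.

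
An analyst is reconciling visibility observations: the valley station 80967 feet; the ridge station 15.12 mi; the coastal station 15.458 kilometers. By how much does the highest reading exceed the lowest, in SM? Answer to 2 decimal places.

5.73 SM

the valley station: 80967 ft = 15.3347 SM.
the coastal station: 15.458 km = 9.6052 SM.
Spread: 15.3347 − 9.6052 = 5.73 SM.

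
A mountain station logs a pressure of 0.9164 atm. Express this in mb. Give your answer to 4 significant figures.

928.5 mb

1 atm = 1013.25 mb, so 0.9164 × 1013.25 = 928.5 mb.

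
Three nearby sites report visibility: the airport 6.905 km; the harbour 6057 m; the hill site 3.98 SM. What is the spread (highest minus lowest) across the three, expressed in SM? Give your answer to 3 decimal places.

the airport: 6.905 km = 4.29057 SM.
the harbour: 6057 m = 3.76365 SM.
Spread: 4.29057 − 3.76365 = 0.527 SM.

0.527 SM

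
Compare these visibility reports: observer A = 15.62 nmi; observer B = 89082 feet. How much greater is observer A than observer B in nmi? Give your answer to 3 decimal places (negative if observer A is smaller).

observer B: 89082 ft = 14.66101 nmi.
Difference: 15.62000 − 14.66101 = 0.959 nmi.

0.959 nmi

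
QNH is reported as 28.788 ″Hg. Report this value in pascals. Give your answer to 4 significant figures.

1 inHg = 3386.39 Pa, so 28.788 × 3386.39 = 97490 Pa.

97490 Pa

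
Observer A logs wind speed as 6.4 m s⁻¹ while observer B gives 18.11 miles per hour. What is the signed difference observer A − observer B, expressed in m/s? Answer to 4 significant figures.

-1.696 m/s

observer B: 18.11 mph = 8.09589 m/s.
Difference: 6.40000 − 8.09589 = -1.696 m/s.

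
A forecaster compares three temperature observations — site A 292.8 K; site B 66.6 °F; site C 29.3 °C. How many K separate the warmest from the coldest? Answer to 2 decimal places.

10.08 K

site A: 292.8 K = 19.650 °C.
site B: 66.6 °F = 19.222 °C.
Spread: 29.300 − 19.222 = 10.078 °C.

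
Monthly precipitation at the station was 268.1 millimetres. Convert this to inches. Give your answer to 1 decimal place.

10.6 in

1 mm = 0.0393701 in, so 268.1 × 0.0393701 = 10.6 in.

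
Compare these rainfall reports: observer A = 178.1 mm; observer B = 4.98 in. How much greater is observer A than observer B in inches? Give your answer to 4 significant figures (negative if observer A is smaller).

2.032 in

observer A: 178.1 mm = 7.01181 in.
Difference: 7.01181 − 4.98000 = 2.032 in.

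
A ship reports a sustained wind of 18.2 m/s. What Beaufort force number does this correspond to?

18.2 m/s lies in the Beaufort 8 band (gale, 17.2–20.7 m/s).

Beaufort force 8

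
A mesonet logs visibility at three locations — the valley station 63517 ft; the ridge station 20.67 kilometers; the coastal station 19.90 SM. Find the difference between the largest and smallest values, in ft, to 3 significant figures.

the ridge station: 20.67 km = 67814.96 ft.
the coastal station: 19.90 SM = 105072.00 ft.
Spread: 105072.00 − 63517.00 = 41600 ft.

41600 ft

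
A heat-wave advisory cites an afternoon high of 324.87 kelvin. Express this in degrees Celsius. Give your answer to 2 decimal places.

51.72 °C

°C = 324.87 − 273.15 = 51.72 °C.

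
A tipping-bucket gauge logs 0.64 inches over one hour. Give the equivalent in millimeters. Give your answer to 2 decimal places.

16.26 mm

1 in = 25.4 mm, so 0.64 × 25.4 = 16.26 mm.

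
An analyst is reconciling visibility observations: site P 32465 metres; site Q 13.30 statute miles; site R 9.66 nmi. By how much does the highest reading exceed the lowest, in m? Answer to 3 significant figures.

14600 m

site Q: 13.30 SM = 21404.28 m.
site R: 9.66 nmi = 17890.32 m.
Spread: 32465.00 − 17890.32 = 14600 m.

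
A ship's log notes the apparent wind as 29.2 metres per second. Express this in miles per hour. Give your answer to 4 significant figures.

65.32 mph

1 m/s = 2.23694 mph, so 29.2 × 2.23694 = 65.32 mph.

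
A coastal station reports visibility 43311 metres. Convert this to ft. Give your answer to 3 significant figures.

142000 ft

1 m = 3.28084 ft, so 43311 × 3.28084 = 142000 ft.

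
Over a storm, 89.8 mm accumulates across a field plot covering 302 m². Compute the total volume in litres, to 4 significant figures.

27120 litres

1 mm over 1 m² is 1 L, so volume = 89.8 × 302 = 27119.6 L ≈ 27120 L.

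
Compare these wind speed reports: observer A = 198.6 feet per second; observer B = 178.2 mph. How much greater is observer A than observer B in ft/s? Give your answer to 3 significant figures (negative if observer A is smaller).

observer B: 178.2 mph = 261.360 ft/s.
Difference: 198.600 − 261.360 = -62.8 ft/s.

-62.8 ft/s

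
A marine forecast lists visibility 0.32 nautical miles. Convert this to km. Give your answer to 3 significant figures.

0.593 km

1 nmi = 1.852 km, so 0.32 × 1.852 = 0.593 km.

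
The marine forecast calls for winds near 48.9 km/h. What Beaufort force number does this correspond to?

48.9 km/h = 13.6 m/s, which is Beaufort 6 (strong breeze, 10.8–13.8 m/s).

Beaufort force 6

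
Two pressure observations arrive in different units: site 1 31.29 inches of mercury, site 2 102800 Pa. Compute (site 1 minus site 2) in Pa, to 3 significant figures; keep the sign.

3160 Pa

site 1: 31.29 inHg = 105960.11 Pa.
Difference: 105960.11 − 102800.00 = 3160 Pa.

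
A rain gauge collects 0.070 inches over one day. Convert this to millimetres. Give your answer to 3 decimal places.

1 in = 25.4 mm, so 0.070 × 25.4 = 1.778 mm.

1.778 mm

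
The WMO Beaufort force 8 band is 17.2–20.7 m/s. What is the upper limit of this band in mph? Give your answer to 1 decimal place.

46.3 mph

17.2–20.7 m/s × 2.237 = 38.5–46.3 mph.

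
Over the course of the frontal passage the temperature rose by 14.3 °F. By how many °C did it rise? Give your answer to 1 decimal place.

7.9 °C

For a temperature change the 32° offset cancels: Δ°C = 14.3 × 0.5556 = 7.9 °C.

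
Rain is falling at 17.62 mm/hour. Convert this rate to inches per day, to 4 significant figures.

17.62 mm/hour × 0.0393701 in/mm × 24 hour/day = 16.65 in/day.

16.65 in/day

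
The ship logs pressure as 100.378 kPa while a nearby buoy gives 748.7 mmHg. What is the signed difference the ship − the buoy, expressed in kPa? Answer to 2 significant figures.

the buoy: 748.7 mmHg = 99.8185 kPa.
Difference: 100.3780 − 99.8185 = 0.56 kPa.

0.56 kPa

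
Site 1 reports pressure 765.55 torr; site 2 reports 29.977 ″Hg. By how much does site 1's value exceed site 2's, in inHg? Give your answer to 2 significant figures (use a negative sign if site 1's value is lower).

site 1: 765.55 mmHg = 30.1398 inHg.
Difference: 30.1398 − 29.9770 = 0.16 inHg.

0.16 inHg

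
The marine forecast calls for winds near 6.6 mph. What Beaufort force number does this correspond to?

Beaufort force 2

6.6 mph = 3.0 m/s, which is Beaufort 2 (light breeze, 1.6–3.3 m/s).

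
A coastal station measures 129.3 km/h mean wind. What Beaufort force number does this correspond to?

129.3 km/h = 35.9 m/s, which is Beaufort 12 (hurricane force, ≥32.7 m/s).

Beaufort force 12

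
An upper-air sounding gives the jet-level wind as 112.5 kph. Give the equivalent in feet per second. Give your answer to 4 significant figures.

102.5 ft/s

1 km/h = 0.911344 ft/s, so 112.5 × 0.911344 = 102.5 ft/s.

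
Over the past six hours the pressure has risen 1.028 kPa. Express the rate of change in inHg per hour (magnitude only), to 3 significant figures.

1.028 kPa / 6 h × 0.2953 inHg/kPa = 0.0506 inHg/h.

0.0506 inHg per hour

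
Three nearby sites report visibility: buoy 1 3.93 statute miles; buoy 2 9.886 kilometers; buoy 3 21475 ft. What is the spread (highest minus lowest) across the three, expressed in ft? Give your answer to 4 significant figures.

buoy 1: 3.93 SM = 20750.40 ft.
buoy 2: 9.886 km = 32434.38 ft.
Spread: 32434.38 − 20750.40 = 11680 ft.

11680 ft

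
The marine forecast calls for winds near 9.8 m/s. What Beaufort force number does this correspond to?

9.8 m/s lies in the Beaufort 5 band (fresh breeze, 8.0–10.7 m/s).

Beaufort force 5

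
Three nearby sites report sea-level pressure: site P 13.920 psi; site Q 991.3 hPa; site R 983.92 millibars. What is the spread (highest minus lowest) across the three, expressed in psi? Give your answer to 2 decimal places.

site Q: 991.3 hPa = 14.3776 psi.
site R: 983.92 mb = 14.2706 psi.
Spread: 14.3776 − 13.9200 = 0.46 psi.

0.46 psi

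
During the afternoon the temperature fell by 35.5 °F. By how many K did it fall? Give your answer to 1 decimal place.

19.7 K

For a temperature change the 32° offset cancels: ΔK = 35.5 × 0.5556 = 19.7 K.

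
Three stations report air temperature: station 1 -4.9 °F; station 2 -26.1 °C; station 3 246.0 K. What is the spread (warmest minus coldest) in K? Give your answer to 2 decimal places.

station 1: -4.9 °F = -20.500 °C.
station 3: 246.0 K = -27.150 °C.
Spread: (-20.500) − (-27.150) = 6.650 °C.

6.65 K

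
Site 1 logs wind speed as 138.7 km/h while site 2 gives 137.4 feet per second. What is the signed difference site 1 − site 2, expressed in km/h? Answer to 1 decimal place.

site 2: 137.4 ft/s = 150.766 km/h.
Difference: 138.700 − 150.766 = -12.1 km/h.

-12.1 km/h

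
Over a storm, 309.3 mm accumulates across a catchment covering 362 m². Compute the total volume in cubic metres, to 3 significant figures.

112 cubic metres

1 mm over 1 m² is 1 L, so volume = 309.3 × 362 = 111966.6 L = 112 m³.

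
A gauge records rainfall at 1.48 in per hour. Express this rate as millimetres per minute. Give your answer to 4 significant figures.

0.6265 mm/minute

1.48 in/hour × 25.4 mm/in × 0.0166667 hour/minute = 0.6265 mm/minute.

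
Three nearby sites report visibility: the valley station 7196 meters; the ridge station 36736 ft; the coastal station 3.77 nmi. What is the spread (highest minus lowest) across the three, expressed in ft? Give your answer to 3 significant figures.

13800 ft

the valley station: 7196 m = 23608.92 ft.
the coastal station: 3.77 nmi = 22906.96 ft.
Spread: 36736.00 − 22906.96 = 13800 ft.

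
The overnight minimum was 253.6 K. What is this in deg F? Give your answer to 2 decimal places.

-3.19 °F

First to °C: -19.55 °C.
Then to °F: -3.19 °F.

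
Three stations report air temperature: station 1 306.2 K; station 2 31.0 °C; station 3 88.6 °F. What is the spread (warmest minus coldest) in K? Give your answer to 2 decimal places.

station 1: 306.2 K = 33.050 °C.
station 3: 88.6 °F = 31.444 °C.
Spread: 33.050 − 31.000 = 2.050 °C.

2.05 K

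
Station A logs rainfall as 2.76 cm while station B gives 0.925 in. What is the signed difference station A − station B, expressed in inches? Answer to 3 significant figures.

station A: 2.76 cm = 1.08661 in.
Difference: 1.08661 − 0.92500 = 0.162 in.

0.162 in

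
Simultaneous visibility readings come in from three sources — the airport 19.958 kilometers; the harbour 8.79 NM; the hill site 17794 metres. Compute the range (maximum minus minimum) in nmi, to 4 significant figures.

1.986 nmi

the airport: 19.958 km = 10.77646 nmi.
the hill site: 17794 m = 9.60799 nmi.
Spread: 10.77646 − 8.79000 = 1.986 nmi.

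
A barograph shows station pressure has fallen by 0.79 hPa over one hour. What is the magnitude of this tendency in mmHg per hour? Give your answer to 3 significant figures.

0.79 hPa / 1 h × 0.750062 mmHg/hPa = 0.593 mmHg/h.

0.593 mmHg per hour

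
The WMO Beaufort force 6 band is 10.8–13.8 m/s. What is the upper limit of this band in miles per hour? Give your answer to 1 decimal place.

10.8–13.8 m/s × 2.237 = 24.2–30.9 mph.

30.9 mph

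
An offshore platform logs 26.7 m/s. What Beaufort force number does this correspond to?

26.7 m/s lies in the Beaufort 10 band (storm, 24.5–28.4 m/s).

Beaufort force 10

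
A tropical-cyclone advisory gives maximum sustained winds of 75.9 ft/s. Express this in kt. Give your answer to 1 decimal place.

1 ft/s = 0.592484 kt, so 75.9 × 0.592484 = 45.0 kt.

45.0 kt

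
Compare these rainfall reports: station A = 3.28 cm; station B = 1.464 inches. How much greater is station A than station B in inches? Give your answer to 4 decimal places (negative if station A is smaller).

-0.1727 in

station A: 3.28 cm = 1.291339 in.
Difference: 1.291339 − 1.464000 = -0.1727 in.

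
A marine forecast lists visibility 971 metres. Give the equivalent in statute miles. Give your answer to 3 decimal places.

0.603 SM

1 m = 0.000621371 SM, so 971 × 0.000621371 = 0.603 SM.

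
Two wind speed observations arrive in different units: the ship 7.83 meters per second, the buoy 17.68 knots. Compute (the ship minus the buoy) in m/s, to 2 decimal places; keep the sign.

the buoy: 17.68 kt = 9.0954 m/s.
Difference: 7.8300 − 9.0954 = -1.27 m/s.

-1.27 m/s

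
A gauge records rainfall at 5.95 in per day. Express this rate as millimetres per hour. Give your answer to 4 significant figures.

5.95 in/day × 25.4 mm/in × 0.0416667 day/hour = 6.297 mm/hour.

6.297 mm/hour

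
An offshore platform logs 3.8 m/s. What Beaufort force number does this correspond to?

Beaufort force 3

3.8 m/s lies in the Beaufort 3 band (gentle breeze, 3.4–5.4 m/s).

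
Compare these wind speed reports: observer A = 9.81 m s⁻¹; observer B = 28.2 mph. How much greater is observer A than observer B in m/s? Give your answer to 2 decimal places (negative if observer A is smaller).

-2.80 m/s

observer B: 28.2 mph = 12.6065 m/s.
Difference: 9.8100 − 12.6065 = -2.80 m/s.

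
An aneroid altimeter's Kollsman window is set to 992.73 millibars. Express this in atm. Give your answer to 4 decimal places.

0.9797 atm

1 mb = 0.000986923 atm, so 992.73 × 0.000986923 = 0.9797 atm.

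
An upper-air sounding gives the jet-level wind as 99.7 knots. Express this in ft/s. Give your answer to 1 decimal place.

168.3 ft/s

1 kt = 1.68781 ft/s, so 99.7 × 1.68781 = 168.3 ft/s.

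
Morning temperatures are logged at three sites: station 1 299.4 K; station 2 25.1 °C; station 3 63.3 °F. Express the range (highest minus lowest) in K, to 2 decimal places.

station 1: 299.4 K = 26.250 °C.
station 3: 63.3 °F = 17.389 °C.
Spread: 26.250 − 17.389 = 8.861 °C.

8.86 K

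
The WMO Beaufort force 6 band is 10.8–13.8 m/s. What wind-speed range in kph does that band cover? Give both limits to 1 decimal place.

38.9 to 49.7 km/h

10.8–13.8 m/s × 3.6 = 38.9–49.7 km/h.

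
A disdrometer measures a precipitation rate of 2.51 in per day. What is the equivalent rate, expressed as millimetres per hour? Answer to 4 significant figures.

2.656 mm/hour

2.51 in/day × 25.4 mm/in × 0.0416667 day/hour = 2.656 mm/hour.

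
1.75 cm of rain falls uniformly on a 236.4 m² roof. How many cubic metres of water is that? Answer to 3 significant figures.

Depth: 1.75 cm × 10 = 17.5 mm.
1 mm over 1 m² is 1 L, so volume = 17.5 × 236.4 = 4137 L = 4.14 m³.

4.14 cubic metres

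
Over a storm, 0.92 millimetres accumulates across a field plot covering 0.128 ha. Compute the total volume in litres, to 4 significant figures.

Area: 0.128 ha = 1280 m².
1 mm over 1 m² is 1 L, so volume = 0.92 × 1280 = 1177.6 L ≈ 1178 L.

1178 litres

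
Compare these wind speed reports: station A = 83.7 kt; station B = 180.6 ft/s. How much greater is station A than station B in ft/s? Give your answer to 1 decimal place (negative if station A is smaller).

-39.3 ft/s

station A: 83.7 kt = 141.270 ft/s.
Difference: 141.270 − 180.600 = -39.3 ft/s.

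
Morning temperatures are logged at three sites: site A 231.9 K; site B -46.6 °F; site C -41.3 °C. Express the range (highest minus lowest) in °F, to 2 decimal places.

site A: 231.9 K = -41.250 °C.
site B: -46.6 °F = -43.667 °C.
Spread: (-41.250) − (-43.667) = 2.417 °C = 4.35 °F.

4.35 °F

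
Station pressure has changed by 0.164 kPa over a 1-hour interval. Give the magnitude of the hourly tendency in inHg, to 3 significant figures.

0.164 kPa / 1 h × 0.2953 inHg/kPa = 0.0484 inHg/h.

0.0484 inHg per hour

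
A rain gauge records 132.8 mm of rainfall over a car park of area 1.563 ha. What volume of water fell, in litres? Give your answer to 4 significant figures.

Area: 1.563 ha = 15630 m².
1 mm over 1 m² is 1 L, so volume = 132.8 × 15630 = 2075664 L ≈ 2076000 L.

2076000 litres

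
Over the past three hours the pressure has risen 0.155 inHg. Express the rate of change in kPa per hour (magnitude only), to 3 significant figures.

0.155 inHg / 3 h × 3.38639 kPa/inHg = 0.175 kPa/h.

0.175 kPa per hour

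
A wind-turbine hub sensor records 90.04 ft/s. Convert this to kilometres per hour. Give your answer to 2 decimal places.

1 ft/s = 1.09728 km/h, so 90.04 × 1.09728 = 98.80 km/h.

98.80 km/h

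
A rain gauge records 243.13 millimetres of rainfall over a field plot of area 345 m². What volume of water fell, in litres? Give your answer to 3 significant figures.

83900 litres

1 mm over 1 m² is 1 L, so volume = 243.13 × 345 = 83879.85 L ≈ 83900 L.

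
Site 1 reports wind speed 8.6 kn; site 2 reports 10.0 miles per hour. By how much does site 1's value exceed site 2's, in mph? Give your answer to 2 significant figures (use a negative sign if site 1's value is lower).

-0.10 mph

site 1: 8.6 kt = 9.8967 mph.
Difference: 9.8967 − 10.0000 = -0.10 mph.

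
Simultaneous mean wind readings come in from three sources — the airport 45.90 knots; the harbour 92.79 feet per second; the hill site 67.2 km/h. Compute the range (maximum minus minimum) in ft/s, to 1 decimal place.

the airport: 45.90 kt = 77.470 ft/s.
the hill site: 67.2 km/h = 61.242 ft/s.
Spread: 92.790 − 61.242 = 31.5 ft/s.

31.5 ft/s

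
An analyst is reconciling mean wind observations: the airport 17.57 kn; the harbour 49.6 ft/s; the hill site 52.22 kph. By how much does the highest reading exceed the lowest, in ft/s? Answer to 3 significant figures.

19.9 ft/s

the airport: 17.57 kt = 29.655 ft/s.
the hill site: 52.22 km/h = 47.590 ft/s.
Spread: 49.600 − 29.655 = 19.9 ft/s.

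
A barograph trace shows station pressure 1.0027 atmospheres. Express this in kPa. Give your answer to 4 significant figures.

101.6 kPa

1 atm = 101.325 kPa, so 1.0027 × 101.325 = 101.6 kPa.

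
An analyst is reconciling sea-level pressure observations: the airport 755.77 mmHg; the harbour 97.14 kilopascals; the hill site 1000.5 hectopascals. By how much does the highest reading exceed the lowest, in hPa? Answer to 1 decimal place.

the airport: 755.77 mmHg = 1007.611 hPa.
the harbour: 97.14 kPa = 971.400 hPa.
Spread: 1007.611 − 971.400 = 36.2 hPa.

36.2 hPa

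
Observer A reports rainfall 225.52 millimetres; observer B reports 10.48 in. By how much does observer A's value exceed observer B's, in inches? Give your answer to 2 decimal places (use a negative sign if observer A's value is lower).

observer A: 225.52 mm = 8.8787 in.
Difference: 8.8787 − 10.4800 = -1.60 in.

-1.60 in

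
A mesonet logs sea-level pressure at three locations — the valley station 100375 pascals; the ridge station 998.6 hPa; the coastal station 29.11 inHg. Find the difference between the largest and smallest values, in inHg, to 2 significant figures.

the valley station: 100375 Pa = 29.6407 inHg.
the ridge station: 998.6 hPa = 29.4886 inHg.
Spread: 29.6407 − 29.1100 = 0.53 inHg.

0.53 inHg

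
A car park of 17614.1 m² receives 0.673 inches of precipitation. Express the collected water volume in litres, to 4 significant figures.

301100 litres

Depth: 0.673 in × 25.4 = 17.0942 mm.
1 mm over 1 m² is 1 L, so volume = 17.0942 × 17614.1 = 301098.95 L ≈ 301100 L.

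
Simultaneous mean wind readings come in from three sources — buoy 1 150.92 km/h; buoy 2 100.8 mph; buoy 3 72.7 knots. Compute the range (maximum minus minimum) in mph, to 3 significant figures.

17.1 mph

buoy 1: 150.92 km/h = 93.777 mph.
buoy 3: 72.7 kt = 83.662 mph.
Spread: 100.800 − 83.662 = 17.1 mph.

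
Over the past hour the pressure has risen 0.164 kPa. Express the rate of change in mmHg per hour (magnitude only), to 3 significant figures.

1.23 mmHg per hour

0.164 kPa / 1 h × 7.50062 mmHg/kPa = 1.23 mmHg/h.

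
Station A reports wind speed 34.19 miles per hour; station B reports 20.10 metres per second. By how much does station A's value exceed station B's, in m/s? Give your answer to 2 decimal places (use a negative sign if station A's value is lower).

station A: 34.19 mph = 15.2843 m/s.
Difference: 15.2843 − 20.1000 = -4.82 m/s.

-4.82 m/s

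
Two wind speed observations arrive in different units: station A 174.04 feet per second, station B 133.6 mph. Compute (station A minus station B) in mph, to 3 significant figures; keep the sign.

-14.9 mph

station A: 174.04 ft/s = 118.664 mph.
Difference: 118.664 − 133.600 = -14.9 mph.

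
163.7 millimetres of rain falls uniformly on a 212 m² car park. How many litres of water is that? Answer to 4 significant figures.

1 mm over 1 m² is 1 L, so volume = 163.7 × 212 = 34704.4 L ≈ 34700 L.

34700 litres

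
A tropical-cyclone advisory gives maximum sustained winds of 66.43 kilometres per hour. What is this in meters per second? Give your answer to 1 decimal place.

18.5 m/s

1 km/h = 0.277778 m/s, so 66.43 × 0.277778 = 18.5 m/s.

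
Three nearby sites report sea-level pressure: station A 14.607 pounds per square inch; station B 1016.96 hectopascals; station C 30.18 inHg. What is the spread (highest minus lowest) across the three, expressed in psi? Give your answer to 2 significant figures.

station B: 1016.96 hPa = 14.7498 psi.
station C: 30.18 inHg = 14.8230 psi.
Spread: 14.8230 − 14.6070 = 0.22 psi.

0.22 psi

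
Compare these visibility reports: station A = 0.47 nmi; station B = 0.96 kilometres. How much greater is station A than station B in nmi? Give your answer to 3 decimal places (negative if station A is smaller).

station B: 0.96 km = 0.51836 nmi.
Difference: 0.47000 − 0.51836 = -0.048 nmi.

-0.048 nmi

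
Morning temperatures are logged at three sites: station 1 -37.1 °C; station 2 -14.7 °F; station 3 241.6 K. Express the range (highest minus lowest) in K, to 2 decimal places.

station 2: -14.7 °F = -25.944 °C.
station 3: 241.6 K = -31.550 °C.
Spread: (-25.944) − (-37.100) = 11.156 °C.

11.16 K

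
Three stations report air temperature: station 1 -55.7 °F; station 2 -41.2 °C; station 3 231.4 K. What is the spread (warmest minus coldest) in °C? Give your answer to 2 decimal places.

station 1: -55.7 °F = -48.722 °C.
station 3: 231.4 K = -41.750 °C.
Spread: (-41.200) − (-48.722) = 7.522 °C.

7.52 °C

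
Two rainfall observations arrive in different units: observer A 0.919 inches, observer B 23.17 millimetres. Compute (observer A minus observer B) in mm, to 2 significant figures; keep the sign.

observer A: 0.919 in = 23.3426 mm.
Difference: 23.3426 − 23.1700 = 0.17 mm.

0.17 mm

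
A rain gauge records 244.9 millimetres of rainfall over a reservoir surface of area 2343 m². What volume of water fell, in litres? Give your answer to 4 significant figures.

1 mm over 1 m² is 1 L, so volume = 244.9 × 2343 = 573800.7 L ≈ 573800 L.

573800 litres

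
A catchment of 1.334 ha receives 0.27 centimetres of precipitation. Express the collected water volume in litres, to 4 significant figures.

36020 litres

Depth: 0.27 cm × 10 = 2.7 mm.
Area: 1.334 ha = 13340 m².
1 mm over 1 m² is 1 L, so volume = 2.7 × 13340 = 36018 L ≈ 36020 L.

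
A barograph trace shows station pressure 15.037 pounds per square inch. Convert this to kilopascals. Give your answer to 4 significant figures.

1 psi = 6.89476 kPa, so 15.037 × 6.89476 = 103.7 kPa.

103.7 kPa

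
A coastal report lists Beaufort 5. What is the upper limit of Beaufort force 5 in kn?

21 kt

Beaufort 5 (fresh breeze) spans 17–21 knots.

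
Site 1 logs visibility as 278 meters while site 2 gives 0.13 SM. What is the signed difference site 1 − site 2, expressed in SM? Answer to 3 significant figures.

site 1: 278 m = 0.172741 SM.
Difference: 0.172741 − 0.130000 = 0.0427 SM.

0.0427 SM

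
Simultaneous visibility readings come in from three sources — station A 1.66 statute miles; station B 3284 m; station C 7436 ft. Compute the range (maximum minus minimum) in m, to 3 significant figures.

1020 m

station A: 1.66 SM = 2671.51 m.
station C: 7436 ft = 2266.49 m.
Spread: 3284.00 − 2266.49 = 1020 m.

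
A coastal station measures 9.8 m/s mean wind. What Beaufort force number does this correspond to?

9.8 m/s lies in the Beaufort 5 band (fresh breeze, 8.0–10.7 m/s).

Beaufort force 5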